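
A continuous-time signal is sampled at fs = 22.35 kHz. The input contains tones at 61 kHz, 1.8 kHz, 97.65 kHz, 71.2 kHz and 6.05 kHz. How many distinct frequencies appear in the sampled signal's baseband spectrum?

fs/2 = 11.175 kHz.
61 kHz mod fs = 16.3 kHz.
16.3 kHz > fs/2 = 11.175 kHz, folds to fs − 16.3 kHz = 6.05 kHz.
1.8 kHz ≤ fs/2 = 11.175 kHz, passes unchanged.
97.65 kHz mod fs = 8.25 kHz.
8.25 kHz ≤ fs/2 = 11.175 kHz, appears at 8.25 kHz.
71.2 kHz mod fs = 4.15 kHz.
4.15 kHz ≤ fs/2 = 11.175 kHz, appears at 4.15 kHz.
6.05 kHz ≤ fs/2 = 11.175 kHz, passes unchanged.
Distinct values: {1.8 kHz, 4.15 kHz, 6.05 kHz, 8.25 kHz} → 4.

4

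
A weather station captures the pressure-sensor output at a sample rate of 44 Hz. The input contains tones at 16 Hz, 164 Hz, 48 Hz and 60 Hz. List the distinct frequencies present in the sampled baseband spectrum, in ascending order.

fs/2 = 22 Hz.
16 Hz ≤ fs/2 = 22 Hz, passes unchanged.
164 Hz mod fs = 32 Hz.
32 Hz > fs/2 = 22 Hz, folds to fs − 32 Hz = 12 Hz.
48 Hz mod fs = 4 Hz.
4 Hz ≤ fs/2 = 22 Hz, appears at 4 Hz.
60 Hz mod fs = 16 Hz.
16 Hz ≤ fs/2 = 22 Hz, appears at 16 Hz.
Distinct values: {4 Hz, 12 Hz, 16 Hz}.

4 Hz, 12 Hz, 16 Hz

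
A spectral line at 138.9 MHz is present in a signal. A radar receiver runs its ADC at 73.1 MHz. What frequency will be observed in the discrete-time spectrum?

7.3 MHz

138.9 MHz mod fs = 65.8 MHz.
65.8 MHz > fs/2 = 36.55 MHz, folds to fs − 65.8 MHz = 7.3 MHz.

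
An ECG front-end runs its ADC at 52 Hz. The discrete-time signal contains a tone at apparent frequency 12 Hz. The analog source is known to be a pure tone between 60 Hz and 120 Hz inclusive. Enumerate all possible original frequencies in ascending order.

64 Hz, 92 Hz, 116 Hz

Frequencies that alias to 12 Hz are k·fs ± 12 Hz for integer k ≥ 0.
k=0: 12 Hz.
k=1: 40 Hz, 64 Hz.
k=2: 92 Hz, 116 Hz.
k=3: 144 Hz, 168 Hz.
Within [60 Hz, 120 Hz]: 64 Hz, 92 Hz, 116 Hz.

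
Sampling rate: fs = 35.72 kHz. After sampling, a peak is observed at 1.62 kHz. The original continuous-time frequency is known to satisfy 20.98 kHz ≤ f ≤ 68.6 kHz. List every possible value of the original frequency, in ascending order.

34.1 kHz, 37.34 kHz

Frequencies that alias to 1.62 kHz are k·fs ± 1.62 kHz for integer k ≥ 0.
k=0: 1.62 kHz.
k=1: 34.1 kHz, 37.34 kHz.
k=2: 69.82 kHz, 73.06 kHz.
Within [20.98 kHz, 68.6 kHz]: 34.1 kHz, 37.34 kHz.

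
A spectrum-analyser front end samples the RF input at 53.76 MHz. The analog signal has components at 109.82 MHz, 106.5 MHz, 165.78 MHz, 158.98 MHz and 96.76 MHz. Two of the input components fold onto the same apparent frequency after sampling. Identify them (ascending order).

109.82 MHz, 158.98 MHz

fs/2 = 26.88 MHz.
109.82 MHz mod fs = 2.3 MHz.
2.3 MHz ≤ fs/2 = 26.88 MHz, appears at 2.3 MHz.
106.5 MHz mod fs = 52.74 MHz.
52.74 MHz > fs/2 = 26.88 MHz, folds to fs − 52.74 MHz = 1.02 MHz.
165.78 MHz mod fs = 4.5 MHz.
4.5 MHz ≤ fs/2 = 26.88 MHz, appears at 4.5 MHz.
158.98 MHz mod fs = 51.46 MHz.
51.46 MHz > fs/2 = 26.88 MHz, folds to fs − 51.46 MHz = 2.3 MHz.
96.76 MHz mod fs = 43 MHz.
43 MHz > fs/2 = 26.88 MHz, folds to fs − 43 MHz = 10.76 MHz.
109.82 MHz and 158.98 MHz both map to 2.3 MHz.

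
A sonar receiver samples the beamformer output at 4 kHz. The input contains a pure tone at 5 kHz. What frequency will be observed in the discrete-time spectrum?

5 kHz mod fs = 1 kHz.
1 kHz ≤ fs/2 = 2 kHz, appears at 1 kHz.

1 kHz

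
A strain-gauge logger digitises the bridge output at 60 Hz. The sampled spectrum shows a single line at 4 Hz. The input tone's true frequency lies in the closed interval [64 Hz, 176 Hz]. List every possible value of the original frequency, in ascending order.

64 Hz, 116 Hz, 124 Hz, 176 Hz

Frequencies that alias to 4 Hz are k·fs ± 4 Hz for integer k ≥ 0.
k=0: 4 Hz.
k=1: 56 Hz, 64 Hz.
k=2: 116 Hz, 124 Hz.
k=3: 176 Hz, 184 Hz.
k=4: 236 Hz, 244 Hz.
Within [64 Hz, 176 Hz]: 64 Hz, 116 Hz, 124 Hz, 176 Hz.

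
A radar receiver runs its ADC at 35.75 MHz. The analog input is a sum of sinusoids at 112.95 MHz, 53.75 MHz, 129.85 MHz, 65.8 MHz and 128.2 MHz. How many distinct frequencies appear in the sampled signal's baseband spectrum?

4

fs/2 = 17.875 MHz.
112.95 MHz mod fs = 5.7 MHz.
5.7 MHz ≤ fs/2 = 17.875 MHz, appears at 5.7 MHz.
53.75 MHz mod fs = 18 MHz.
18 MHz > fs/2 = 17.875 MHz, folds to fs − 18 MHz = 17.75 MHz.
129.85 MHz mod fs = 22.6 MHz.
22.6 MHz > fs/2 = 17.875 MHz, folds to fs − 22.6 MHz = 13.15 MHz.
65.8 MHz mod fs = 30.05 MHz.
30.05 MHz > fs/2 = 17.875 MHz, folds to fs − 30.05 MHz = 5.7 MHz.
128.2 MHz mod fs = 20.95 MHz.
20.95 MHz > fs/2 = 17.875 MHz, folds to fs − 20.95 MHz = 14.8 MHz.
Distinct values: {5.7 MHz, 13.15 MHz, 14.8 MHz, 17.75 MHz} → 4.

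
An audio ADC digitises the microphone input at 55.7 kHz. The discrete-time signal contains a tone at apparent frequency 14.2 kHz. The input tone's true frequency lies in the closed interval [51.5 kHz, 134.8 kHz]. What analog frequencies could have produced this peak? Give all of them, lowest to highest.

69.9 kHz, 97.2 kHz, 125.6 kHz

Frequencies that alias to 14.2 kHz are k·fs ± 14.2 kHz for integer k ≥ 0.
k=0: 14.2 kHz.
k=1: 41.5 kHz, 69.9 kHz.
k=2: 97.2 kHz, 125.6 kHz.
k=3: 152.9 kHz, 181.3 kHz.
Within [51.5 kHz, 134.8 kHz]: 69.9 kHz, 97.2 kHz, 125.6 kHz.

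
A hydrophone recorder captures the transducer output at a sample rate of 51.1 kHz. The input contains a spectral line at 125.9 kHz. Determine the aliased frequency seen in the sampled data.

23.7 kHz

125.9 kHz mod fs = 23.7 kHz.
23.7 kHz ≤ fs/2 = 25.55 kHz, appears at 23.7 kHz.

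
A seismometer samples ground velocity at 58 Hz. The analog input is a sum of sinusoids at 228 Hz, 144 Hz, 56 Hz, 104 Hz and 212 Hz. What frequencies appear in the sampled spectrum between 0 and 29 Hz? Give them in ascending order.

2 Hz, 4 Hz, 12 Hz, 20 Hz, 28 Hz

fs/2 = 29 Hz.
228 Hz mod fs = 54 Hz.
54 Hz > fs/2 = 29 Hz, folds to fs − 54 Hz = 4 Hz.
144 Hz mod fs = 28 Hz.
28 Hz ≤ fs/2 = 29 Hz, appears at 28 Hz.
56 Hz > fs/2 = 29 Hz, folds to fs − 56 Hz = 2 Hz.
104 Hz mod fs = 46 Hz.
46 Hz > fs/2 = 29 Hz, folds to fs − 46 Hz = 12 Hz.
212 Hz mod fs = 38 Hz.
38 Hz > fs/2 = 29 Hz, folds to fs − 38 Hz = 20 Hz.
Distinct values: {2 Hz, 4 Hz, 12 Hz, 20 Hz, 28 Hz}.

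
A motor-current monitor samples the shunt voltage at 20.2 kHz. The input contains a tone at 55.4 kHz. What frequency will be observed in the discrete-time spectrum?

55.4 kHz mod fs = 15 kHz.
15 kHz > fs/2 = 10.1 kHz, folds to fs − 15 kHz = 5.2 kHz.

5.2 kHz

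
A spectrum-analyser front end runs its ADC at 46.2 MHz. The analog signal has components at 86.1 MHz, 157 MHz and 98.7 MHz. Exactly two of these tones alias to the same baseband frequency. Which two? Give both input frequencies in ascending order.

fs/2 = 23.1 MHz.
86.1 MHz mod fs = 39.9 MHz.
39.9 MHz > fs/2 = 23.1 MHz, folds to fs − 39.9 MHz = 6.3 MHz.
157 MHz mod fs = 18.4 MHz.
18.4 MHz ≤ fs/2 = 23.1 MHz, appears at 18.4 MHz.
98.7 MHz mod fs = 6.3 MHz.
6.3 MHz ≤ fs/2 = 23.1 MHz, appears at 6.3 MHz.
86.1 MHz and 98.7 MHz both map to 6.3 MHz.

86.1 MHz, 98.7 MHz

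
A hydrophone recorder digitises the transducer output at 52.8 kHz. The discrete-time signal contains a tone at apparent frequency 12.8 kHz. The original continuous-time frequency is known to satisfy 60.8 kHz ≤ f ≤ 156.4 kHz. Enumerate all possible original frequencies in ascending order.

65.6 kHz, 92.8 kHz, 118.4 kHz, 145.6 kHz

Frequencies that alias to 12.8 kHz are k·fs ± 12.8 kHz for integer k ≥ 0.
k=0: 12.8 kHz.
k=1: 40 kHz, 65.6 kHz.
k=2: 92.8 kHz, 118.4 kHz.
k=3: 145.6 kHz, 171.2 kHz.
k=4: 198.4 kHz, 224 kHz.
Within [60.8 kHz, 156.4 kHz]: 65.6 kHz, 92.8 kHz, 118.4 kHz, 145.6 kHz.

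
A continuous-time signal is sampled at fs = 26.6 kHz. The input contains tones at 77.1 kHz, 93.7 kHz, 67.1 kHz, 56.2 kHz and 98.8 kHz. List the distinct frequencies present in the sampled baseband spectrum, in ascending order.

fs/2 = 13.3 kHz.
77.1 kHz mod fs = 23.9 kHz.
23.9 kHz > fs/2 = 13.3 kHz, folds to fs − 23.9 kHz = 2.7 kHz.
93.7 kHz mod fs = 13.9 kHz.
13.9 kHz > fs/2 = 13.3 kHz, folds to fs − 13.9 kHz = 12.7 kHz.
67.1 kHz mod fs = 13.9 kHz.
13.9 kHz > fs/2 = 13.3 kHz, folds to fs − 13.9 kHz = 12.7 kHz.
56.2 kHz mod fs = 3 kHz.
3 kHz ≤ fs/2 = 13.3 kHz, appears at 3 kHz.
98.8 kHz mod fs = 19 kHz.
19 kHz > fs/2 = 13.3 kHz, folds to fs − 19 kHz = 7.6 kHz.
Distinct values: {2.7 kHz, 3 kHz, 7.6 kHz, 12.7 kHz}.

2.7 kHz, 3 kHz, 7.6 kHz, 12.7 kHz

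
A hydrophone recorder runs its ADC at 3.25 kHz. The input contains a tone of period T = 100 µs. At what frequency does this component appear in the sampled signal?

T = 100 µs → f = 1/T = 10 kHz.
10 kHz mod fs = 0.25 kHz.
0.25 kHz ≤ fs/2 = 1.625 kHz, appears at 0.25 kHz.

0.25 kHz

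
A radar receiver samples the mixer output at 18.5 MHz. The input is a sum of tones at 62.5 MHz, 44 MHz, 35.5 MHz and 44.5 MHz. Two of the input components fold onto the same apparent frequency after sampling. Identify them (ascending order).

fs/2 = 9.25 MHz.
62.5 MHz mod fs = 7 MHz.
7 MHz ≤ fs/2 = 9.25 MHz, appears at 7 MHz.
44 MHz mod fs = 7 MHz.
7 MHz ≤ fs/2 = 9.25 MHz, appears at 7 MHz.
35.5 MHz mod fs = 17 MHz.
17 MHz > fs/2 = 9.25 MHz, folds to fs − 17 MHz = 1.5 MHz.
44.5 MHz mod fs = 7.5 MHz.
7.5 MHz ≤ fs/2 = 9.25 MHz, appears at 7.5 MHz.
44 MHz and 62.5 MHz both map to 7 MHz.

44 MHz, 62.5 MHz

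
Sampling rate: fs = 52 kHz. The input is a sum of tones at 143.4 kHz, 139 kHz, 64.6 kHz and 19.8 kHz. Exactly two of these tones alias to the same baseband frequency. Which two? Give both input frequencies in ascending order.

64.6 kHz, 143.4 kHz

fs/2 = 26 kHz.
143.4 kHz mod fs = 39.4 kHz.
39.4 kHz > fs/2 = 26 kHz, folds to fs − 39.4 kHz = 12.6 kHz.
139 kHz mod fs = 35 kHz.
35 kHz > fs/2 = 26 kHz, folds to fs − 35 kHz = 17 kHz.
64.6 kHz mod fs = 12.6 kHz.
12.6 kHz ≤ fs/2 = 26 kHz, appears at 12.6 kHz.
19.8 kHz ≤ fs/2 = 26 kHz, passes unchanged.
64.6 kHz and 143.4 kHz both map to 12.6 kHz.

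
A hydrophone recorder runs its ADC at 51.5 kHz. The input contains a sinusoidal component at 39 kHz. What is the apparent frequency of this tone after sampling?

12.5 kHz

39 kHz > fs/2 = 25.75 kHz, folds to fs − 39 kHz = 12.5 kHz.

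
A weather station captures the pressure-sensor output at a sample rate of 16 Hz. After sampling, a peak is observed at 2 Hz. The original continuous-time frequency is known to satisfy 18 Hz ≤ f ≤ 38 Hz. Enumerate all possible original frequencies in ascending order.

18 Hz, 30 Hz, 34 Hz

Frequencies that alias to 2 Hz are k·fs ± 2 Hz for integer k ≥ 0.
k=0: 2 Hz.
k=1: 14 Hz, 18 Hz.
k=2: 30 Hz, 34 Hz.
k=3: 46 Hz, 50 Hz.
Within [18 Hz, 38 Hz]: 18 Hz, 30 Hz, 34 Hz.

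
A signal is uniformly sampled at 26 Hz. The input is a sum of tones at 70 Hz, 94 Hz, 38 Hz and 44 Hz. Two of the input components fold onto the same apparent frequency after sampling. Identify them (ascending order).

fs/2 = 13 Hz.
70 Hz mod fs = 18 Hz.
18 Hz > fs/2 = 13 Hz, folds to fs − 18 Hz = 8 Hz.
94 Hz mod fs = 16 Hz.
16 Hz > fs/2 = 13 Hz, folds to fs − 16 Hz = 10 Hz.
38 Hz mod fs = 12 Hz.
12 Hz ≤ fs/2 = 13 Hz, appears at 12 Hz.
44 Hz mod fs = 18 Hz.
18 Hz > fs/2 = 13 Hz, folds to fs − 18 Hz = 8 Hz.
44 Hz and 70 Hz both map to 8 Hz.

44 Hz, 70 Hz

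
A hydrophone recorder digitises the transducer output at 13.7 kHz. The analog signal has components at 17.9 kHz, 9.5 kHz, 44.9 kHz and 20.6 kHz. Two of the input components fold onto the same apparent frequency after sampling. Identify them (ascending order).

9.5 kHz, 17.9 kHz

fs/2 = 6.85 kHz.
17.9 kHz mod fs = 4.2 kHz.
4.2 kHz ≤ fs/2 = 6.85 kHz, appears at 4.2 kHz.
9.5 kHz > fs/2 = 6.85 kHz, folds to fs − 9.5 kHz = 4.2 kHz.
44.9 kHz mod fs = 3.8 kHz.
3.8 kHz ≤ fs/2 = 6.85 kHz, appears at 3.8 kHz.
20.6 kHz mod fs = 6.9 kHz.
6.9 kHz > fs/2 = 6.85 kHz, folds to fs − 6.9 kHz = 6.8 kHz.
9.5 kHz and 17.9 kHz both map to 4.2 kHz.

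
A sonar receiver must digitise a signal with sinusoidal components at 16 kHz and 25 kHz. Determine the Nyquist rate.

Highest-frequency component: 25 kHz.
Nyquist rate = 2 × 25 kHz = 50 kHz.

50 kHz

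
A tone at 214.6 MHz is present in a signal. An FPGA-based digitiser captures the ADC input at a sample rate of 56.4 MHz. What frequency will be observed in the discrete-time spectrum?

214.6 MHz mod fs = 45.4 MHz.
45.4 MHz > fs/2 = 28.2 MHz, folds to fs − 45.4 MHz = 11 MHz.

11 MHz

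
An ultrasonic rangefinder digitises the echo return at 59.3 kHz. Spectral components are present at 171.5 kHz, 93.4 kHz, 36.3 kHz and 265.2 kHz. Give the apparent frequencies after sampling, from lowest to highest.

fs/2 = 29.65 kHz.
171.5 kHz mod fs = 52.9 kHz.
52.9 kHz > fs/2 = 29.65 kHz, folds to fs − 52.9 kHz = 6.4 kHz.
93.4 kHz mod fs = 34.1 kHz.
34.1 kHz > fs/2 = 29.65 kHz, folds to fs − 34.1 kHz = 25.2 kHz.
36.3 kHz > fs/2 = 29.65 kHz, folds to fs − 36.3 kHz = 23 kHz.
265.2 kHz mod fs = 28 kHz.
28 kHz ≤ fs/2 = 29.65 kHz, appears at 28 kHz.
Distinct values: {6.4 kHz, 23 kHz, 25.2 kHz, 28 kHz}.

6.4 kHz, 23 kHz, 25.2 kHz, 28 kHz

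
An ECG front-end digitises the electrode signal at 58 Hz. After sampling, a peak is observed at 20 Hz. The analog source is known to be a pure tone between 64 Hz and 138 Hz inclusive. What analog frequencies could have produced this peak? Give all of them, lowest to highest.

Frequencies that alias to 20 Hz are k·fs ± 20 Hz for integer k ≥ 0.
k=0: 20 Hz.
k=1: 38 Hz, 78 Hz.
k=2: 96 Hz, 136 Hz.
k=3: 154 Hz, 194 Hz.
Within [64 Hz, 138 Hz]: 78 Hz, 96 Hz, 136 Hz.

78 Hz, 96 Hz, 136 Hz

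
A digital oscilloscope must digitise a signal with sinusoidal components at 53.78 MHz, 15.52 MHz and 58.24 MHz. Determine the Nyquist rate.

116.48 MHz

Highest-frequency component: 58.24 MHz.
Nyquist rate = 2 × 58.24 MHz = 116.48 MHz.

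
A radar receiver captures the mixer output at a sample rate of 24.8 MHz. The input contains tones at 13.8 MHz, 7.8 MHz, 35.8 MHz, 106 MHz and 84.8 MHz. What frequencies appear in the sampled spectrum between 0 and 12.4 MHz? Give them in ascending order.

6.8 MHz, 7.8 MHz, 10.4 MHz, 11 MHz

fs/2 = 12.4 MHz.
13.8 MHz > fs/2 = 12.4 MHz, folds to fs − 13.8 MHz = 11 MHz.
7.8 MHz ≤ fs/2 = 12.4 MHz, passes unchanged.
35.8 MHz mod fs = 11 MHz.
11 MHz ≤ fs/2 = 12.4 MHz, appears at 11 MHz.
106 MHz mod fs = 6.8 MHz.
6.8 MHz ≤ fs/2 = 12.4 MHz, appears at 6.8 MHz.
84.8 MHz mod fs = 10.4 MHz.
10.4 MHz ≤ fs/2 = 12.4 MHz, appears at 10.4 MHz.
Distinct values: {6.8 MHz, 7.8 MHz, 10.4 MHz, 11 MHz}.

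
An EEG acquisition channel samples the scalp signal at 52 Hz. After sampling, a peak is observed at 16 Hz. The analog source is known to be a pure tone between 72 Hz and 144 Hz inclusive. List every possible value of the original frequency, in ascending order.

88 Hz, 120 Hz, 140 Hz

Frequencies that alias to 16 Hz are k·fs ± 16 Hz for integer k ≥ 0.
k=0: 16 Hz.
k=1: 36 Hz, 68 Hz.
k=2: 88 Hz, 120 Hz.
k=3: 140 Hz, 172 Hz.
k=4: 192 Hz, 224 Hz.
Within [72 Hz, 144 Hz]: 88 Hz, 120 Hz, 140 Hz.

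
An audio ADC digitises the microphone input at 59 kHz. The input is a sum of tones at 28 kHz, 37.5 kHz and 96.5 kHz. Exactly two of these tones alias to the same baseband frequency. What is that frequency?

21.5 kHz

fs/2 = 29.5 kHz.
28 kHz ≤ fs/2 = 29.5 kHz, passes unchanged.
37.5 kHz > fs/2 = 29.5 kHz, folds to fs − 37.5 kHz = 21.5 kHz.
96.5 kHz mod fs = 37.5 kHz.
37.5 kHz > fs/2 = 29.5 kHz, folds to fs − 37.5 kHz = 21.5 kHz.
37.5 kHz and 96.5 kHz both map to 21.5 kHz.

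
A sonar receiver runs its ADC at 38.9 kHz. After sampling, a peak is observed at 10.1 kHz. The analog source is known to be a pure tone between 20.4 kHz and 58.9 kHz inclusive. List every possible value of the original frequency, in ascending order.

28.8 kHz, 49 kHz

Frequencies that alias to 10.1 kHz are k·fs ± 10.1 kHz for integer k ≥ 0.
k=0: 10.1 kHz.
k=1: 28.8 kHz, 49 kHz.
k=2: 67.7 kHz, 87.9 kHz.
Within [20.4 kHz, 58.9 kHz]: 28.8 kHz, 49 kHz.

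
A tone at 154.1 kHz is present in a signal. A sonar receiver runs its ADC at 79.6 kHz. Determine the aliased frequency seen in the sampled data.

5.1 kHz

154.1 kHz mod fs = 74.5 kHz.
74.5 kHz > fs/2 = 39.8 kHz, folds to fs − 74.5 kHz = 5.1 kHz.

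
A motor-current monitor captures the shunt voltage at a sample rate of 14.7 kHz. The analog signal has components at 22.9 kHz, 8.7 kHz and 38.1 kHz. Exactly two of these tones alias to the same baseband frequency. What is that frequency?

fs/2 = 7.35 kHz.
22.9 kHz mod fs = 8.2 kHz.
8.2 kHz > fs/2 = 7.35 kHz, folds to fs − 8.2 kHz = 6.5 kHz.
8.7 kHz > fs/2 = 7.35 kHz, folds to fs − 8.7 kHz = 6 kHz.
38.1 kHz mod fs = 8.7 kHz.
8.7 kHz > fs/2 = 7.35 kHz, folds to fs − 8.7 kHz = 6 kHz.
8.7 kHz and 38.1 kHz both map to 6 kHz.

6 kHz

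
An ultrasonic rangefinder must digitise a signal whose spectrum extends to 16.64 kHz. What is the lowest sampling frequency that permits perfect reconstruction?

33.28 kHz

Nyquist rate = 2 × 16.64 kHz = 33.28 kHz.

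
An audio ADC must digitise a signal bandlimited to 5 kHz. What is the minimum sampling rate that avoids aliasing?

10 kHz

Nyquist rate = 2 × 5 kHz = 10 kHz.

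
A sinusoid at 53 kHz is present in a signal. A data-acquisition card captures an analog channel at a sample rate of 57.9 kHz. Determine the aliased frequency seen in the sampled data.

53 kHz > fs/2 = 28.95 kHz, folds to fs − 53 kHz = 4.9 kHz.

4.9 kHz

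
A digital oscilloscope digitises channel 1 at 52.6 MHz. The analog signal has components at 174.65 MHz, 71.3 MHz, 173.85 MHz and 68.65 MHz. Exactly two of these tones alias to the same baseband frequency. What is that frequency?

fs/2 = 26.3 MHz.
174.65 MHz mod fs = 16.85 MHz.
16.85 MHz ≤ fs/2 = 26.3 MHz, appears at 16.85 MHz.
71.3 MHz mod fs = 18.7 MHz.
18.7 MHz ≤ fs/2 = 26.3 MHz, appears at 18.7 MHz.
173.85 MHz mod fs = 16.05 MHz.
16.05 MHz ≤ fs/2 = 26.3 MHz, appears at 16.05 MHz.
68.65 MHz mod fs = 16.05 MHz.
16.05 MHz ≤ fs/2 = 26.3 MHz, appears at 16.05 MHz.
68.65 MHz and 173.85 MHz both map to 16.05 MHz.

16.05 MHz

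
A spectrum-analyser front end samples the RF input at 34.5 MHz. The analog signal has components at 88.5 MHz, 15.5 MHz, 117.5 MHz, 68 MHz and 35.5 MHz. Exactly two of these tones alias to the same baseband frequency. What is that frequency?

fs/2 = 17.25 MHz.
88.5 MHz mod fs = 19.5 MHz.
19.5 MHz > fs/2 = 17.25 MHz, folds to fs − 19.5 MHz = 15 MHz.
15.5 MHz ≤ fs/2 = 17.25 MHz, passes unchanged.
117.5 MHz mod fs = 14 MHz.
14 MHz ≤ fs/2 = 17.25 MHz, appears at 14 MHz.
68 MHz mod fs = 33.5 MHz.
33.5 MHz > fs/2 = 17.25 MHz, folds to fs − 33.5 MHz = 1 MHz.
35.5 MHz mod fs = 1 MHz.
1 MHz ≤ fs/2 = 17.25 MHz, appears at 1 MHz.
35.5 MHz and 68 MHz both map to 1 MHz.

1 MHz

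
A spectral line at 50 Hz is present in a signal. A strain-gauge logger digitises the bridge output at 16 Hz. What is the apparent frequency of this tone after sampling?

2 Hz

50 Hz mod fs = 2 Hz.
2 Hz ≤ fs/2 = 8 Hz, appears at 2 Hz.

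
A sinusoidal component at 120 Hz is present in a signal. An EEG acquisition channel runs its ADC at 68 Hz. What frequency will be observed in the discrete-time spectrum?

16 Hz

120 Hz mod fs = 52 Hz.
52 Hz > fs/2 = 34 Hz, folds to fs − 52 Hz = 16 Hz.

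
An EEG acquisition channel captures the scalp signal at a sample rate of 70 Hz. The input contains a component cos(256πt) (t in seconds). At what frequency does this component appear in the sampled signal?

ω = 256π rad/s → f = ω/(2π) = 128 Hz.
128 Hz mod fs = 58 Hz.
58 Hz > fs/2 = 35 Hz, folds to fs − 58 Hz = 12 Hz.

12 Hz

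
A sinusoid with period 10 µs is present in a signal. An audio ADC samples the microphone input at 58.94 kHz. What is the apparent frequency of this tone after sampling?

T = 10 µs → f = 1/T = 100 kHz.
100 kHz mod fs = 41.06 kHz.
41.06 kHz > fs/2 = 29.47 kHz, folds to fs − 41.06 kHz = 17.88 kHz.

17.88 kHz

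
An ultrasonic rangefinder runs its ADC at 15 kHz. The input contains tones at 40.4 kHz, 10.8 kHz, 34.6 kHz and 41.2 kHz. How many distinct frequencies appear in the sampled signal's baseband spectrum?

3

fs/2 = 7.5 kHz.
40.4 kHz mod fs = 10.4 kHz.
10.4 kHz > fs/2 = 7.5 kHz, folds to fs − 10.4 kHz = 4.6 kHz.
10.8 kHz > fs/2 = 7.5 kHz, folds to fs − 10.8 kHz = 4.2 kHz.
34.6 kHz mod fs = 4.6 kHz.
4.6 kHz ≤ fs/2 = 7.5 kHz, appears at 4.6 kHz.
41.2 kHz mod fs = 11.2 kHz.
11.2 kHz > fs/2 = 7.5 kHz, folds to fs − 11.2 kHz = 3.8 kHz.
Distinct values: {3.8 kHz, 4.2 kHz, 4.6 kHz} → 3.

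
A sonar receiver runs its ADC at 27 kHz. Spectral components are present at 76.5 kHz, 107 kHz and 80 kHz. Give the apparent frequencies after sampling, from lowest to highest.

fs/2 = 13.5 kHz.
76.5 kHz mod fs = 22.5 kHz.
22.5 kHz > fs/2 = 13.5 kHz, folds to fs − 22.5 kHz = 4.5 kHz.
107 kHz mod fs = 26 kHz.
26 kHz > fs/2 = 13.5 kHz, folds to fs − 26 kHz = 1 kHz.
80 kHz mod fs = 26 kHz.
26 kHz > fs/2 = 13.5 kHz, folds to fs − 26 kHz = 1 kHz.
Distinct values: {1 kHz, 4.5 kHz}.

1 kHz, 4.5 kHz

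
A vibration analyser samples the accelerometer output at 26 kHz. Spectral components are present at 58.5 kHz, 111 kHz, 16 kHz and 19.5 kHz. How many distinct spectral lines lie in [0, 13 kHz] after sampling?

fs/2 = 13 kHz.
58.5 kHz mod fs = 6.5 kHz.
6.5 kHz ≤ fs/2 = 13 kHz, appears at 6.5 kHz.
111 kHz mod fs = 7 kHz.
7 kHz ≤ fs/2 = 13 kHz, appears at 7 kHz.
16 kHz > fs/2 = 13 kHz, folds to fs − 16 kHz = 10 kHz.
19.5 kHz > fs/2 = 13 kHz, folds to fs − 19.5 kHz = 6.5 kHz.
Distinct values: {6.5 kHz, 7 kHz, 10 kHz} → 3.

3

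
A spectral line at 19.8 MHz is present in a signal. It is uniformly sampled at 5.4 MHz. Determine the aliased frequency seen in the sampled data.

1.8 MHz

19.8 MHz mod fs = 3.6 MHz.
3.6 MHz > fs/2 = 2.7 MHz, folds to fs − 3.6 MHz = 1.8 MHz.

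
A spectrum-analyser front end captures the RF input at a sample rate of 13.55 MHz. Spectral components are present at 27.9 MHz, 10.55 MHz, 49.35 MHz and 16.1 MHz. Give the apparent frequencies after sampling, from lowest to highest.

fs/2 = 6.775 MHz.
27.9 MHz mod fs = 0.8 MHz.
0.8 MHz ≤ fs/2 = 6.775 MHz, appears at 0.8 MHz.
10.55 MHz > fs/2 = 6.775 MHz, folds to fs − 10.55 MHz = 3 MHz.
49.35 MHz mod fs = 8.7 MHz.
8.7 MHz > fs/2 = 6.775 MHz, folds to fs − 8.7 MHz = 4.85 MHz.
16.1 MHz mod fs = 2.55 MHz.
2.55 MHz ≤ fs/2 = 6.775 MHz, appears at 2.55 MHz.
Distinct values: {0.8 MHz, 2.55 MHz, 3 MHz, 4.85 MHz}.

0.8 MHz, 2.55 MHz, 3 MHz, 4.85 MHz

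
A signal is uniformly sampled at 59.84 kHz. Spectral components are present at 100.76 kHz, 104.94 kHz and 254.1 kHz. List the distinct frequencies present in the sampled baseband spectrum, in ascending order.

14.74 kHz, 18.92 kHz

fs/2 = 29.92 kHz.
100.76 kHz mod fs = 40.92 kHz.
40.92 kHz > fs/2 = 29.92 kHz, folds to fs − 40.92 kHz = 18.92 kHz.
104.94 kHz mod fs = 45.1 kHz.
45.1 kHz > fs/2 = 29.92 kHz, folds to fs − 45.1 kHz = 14.74 kHz.
254.1 kHz mod fs = 14.74 kHz.
14.74 kHz ≤ fs/2 = 29.92 kHz, appears at 14.74 kHz.
Distinct values: {14.74 kHz, 18.92 kHz}.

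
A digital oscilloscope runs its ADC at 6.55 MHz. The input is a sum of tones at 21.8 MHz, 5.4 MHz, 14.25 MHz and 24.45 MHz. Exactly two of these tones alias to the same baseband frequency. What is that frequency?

1.15 MHz

fs/2 = 3.275 MHz.
21.8 MHz mod fs = 2.15 MHz.
2.15 MHz ≤ fs/2 = 3.275 MHz, appears at 2.15 MHz.
5.4 MHz > fs/2 = 3.275 MHz, folds to fs − 5.4 MHz = 1.15 MHz.
14.25 MHz mod fs = 1.15 MHz.
1.15 MHz ≤ fs/2 = 3.275 MHz, appears at 1.15 MHz.
24.45 MHz mod fs = 4.8 MHz.
4.8 MHz > fs/2 = 3.275 MHz, folds to fs − 4.8 MHz = 1.75 MHz.
5.4 MHz and 14.25 MHz both map to 1.15 MHz.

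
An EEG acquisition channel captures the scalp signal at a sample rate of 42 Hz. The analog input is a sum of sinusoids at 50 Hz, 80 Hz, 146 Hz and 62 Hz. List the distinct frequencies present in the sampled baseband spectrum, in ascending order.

4 Hz, 8 Hz, 20 Hz

fs/2 = 21 Hz.
50 Hz mod fs = 8 Hz.
8 Hz ≤ fs/2 = 21 Hz, appears at 8 Hz.
80 Hz mod fs = 38 Hz.
38 Hz > fs/2 = 21 Hz, folds to fs − 38 Hz = 4 Hz.
146 Hz mod fs = 20 Hz.
20 Hz ≤ fs/2 = 21 Hz, appears at 20 Hz.
62 Hz mod fs = 20 Hz.
20 Hz ≤ fs/2 = 21 Hz, appears at 20 Hz.
Distinct values: {4 Hz, 8 Hz, 20 Hz}.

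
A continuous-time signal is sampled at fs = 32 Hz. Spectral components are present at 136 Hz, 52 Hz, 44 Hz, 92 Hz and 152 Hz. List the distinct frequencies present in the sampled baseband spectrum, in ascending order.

fs/2 = 16 Hz.
136 Hz mod fs = 8 Hz.
8 Hz ≤ fs/2 = 16 Hz, appears at 8 Hz.
52 Hz mod fs = 20 Hz.
20 Hz > fs/2 = 16 Hz, folds to fs − 20 Hz = 12 Hz.
44 Hz mod fs = 12 Hz.
12 Hz ≤ fs/2 = 16 Hz, appears at 12 Hz.
92 Hz mod fs = 28 Hz.
28 Hz > fs/2 = 16 Hz, folds to fs − 28 Hz = 4 Hz.
152 Hz mod fs = 24 Hz.
24 Hz > fs/2 = 16 Hz, folds to fs − 24 Hz = 8 Hz.
Distinct values: {4 Hz, 8 Hz, 12 Hz}.

4 Hz, 8 Hz, 12 Hz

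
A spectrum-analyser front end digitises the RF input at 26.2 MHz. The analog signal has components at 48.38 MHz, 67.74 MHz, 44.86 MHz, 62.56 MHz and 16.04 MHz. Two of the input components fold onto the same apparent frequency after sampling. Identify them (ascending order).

fs/2 = 13.1 MHz.
48.38 MHz mod fs = 22.18 MHz.
22.18 MHz > fs/2 = 13.1 MHz, folds to fs − 22.18 MHz = 4.02 MHz.
67.74 MHz mod fs = 15.34 MHz.
15.34 MHz > fs/2 = 13.1 MHz, folds to fs − 15.34 MHz = 10.86 MHz.
44.86 MHz mod fs = 18.66 MHz.
18.66 MHz > fs/2 = 13.1 MHz, folds to fs − 18.66 MHz = 7.54 MHz.
62.56 MHz mod fs = 10.16 MHz.
10.16 MHz ≤ fs/2 = 13.1 MHz, appears at 10.16 MHz.
16.04 MHz > fs/2 = 13.1 MHz, folds to fs − 16.04 MHz = 10.16 MHz.
16.04 MHz and 62.56 MHz both map to 10.16 MHz.

16.04 MHz, 62.56 MHz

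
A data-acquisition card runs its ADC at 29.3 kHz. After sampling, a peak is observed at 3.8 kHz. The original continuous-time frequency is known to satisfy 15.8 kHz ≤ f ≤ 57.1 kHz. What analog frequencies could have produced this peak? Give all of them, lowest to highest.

Frequencies that alias to 3.8 kHz are k·fs ± 3.8 kHz for integer k ≥ 0.
k=0: 3.8 kHz.
k=1: 25.5 kHz, 33.1 kHz.
k=2: 54.8 kHz, 62.4 kHz.
k=3: 84.1 kHz, 91.7 kHz.
Within [15.8 kHz, 57.1 kHz]: 25.5 kHz, 33.1 kHz, 54.8 kHz.

25.5 kHz, 33.1 kHz, 54.8 kHz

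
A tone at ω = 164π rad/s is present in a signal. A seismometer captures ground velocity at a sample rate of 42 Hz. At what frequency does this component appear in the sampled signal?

2 Hz

ω = 164π rad/s → f = ω/(2π) = 82 Hz.
82 Hz mod fs = 40 Hz.
40 Hz > fs/2 = 21 Hz, folds to fs − 40 Hz = 2 Hz.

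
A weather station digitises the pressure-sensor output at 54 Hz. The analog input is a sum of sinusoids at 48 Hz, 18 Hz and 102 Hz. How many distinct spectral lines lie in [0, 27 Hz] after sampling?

2

fs/2 = 27 Hz.
48 Hz > fs/2 = 27 Hz, folds to fs − 48 Hz = 6 Hz.
18 Hz ≤ fs/2 = 27 Hz, passes unchanged.
102 Hz mod fs = 48 Hz.
48 Hz > fs/2 = 27 Hz, folds to fs − 48 Hz = 6 Hz.
Distinct values: {6 Hz, 18 Hz} → 2.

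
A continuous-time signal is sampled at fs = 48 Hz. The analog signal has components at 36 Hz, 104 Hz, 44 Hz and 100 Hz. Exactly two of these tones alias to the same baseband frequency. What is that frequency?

4 Hz

fs/2 = 24 Hz.
36 Hz > fs/2 = 24 Hz, folds to fs − 36 Hz = 12 Hz.
104 Hz mod fs = 8 Hz.
8 Hz ≤ fs/2 = 24 Hz, appears at 8 Hz.
44 Hz > fs/2 = 24 Hz, folds to fs − 44 Hz = 4 Hz.
100 Hz mod fs = 4 Hz.
4 Hz ≤ fs/2 = 24 Hz, appears at 4 Hz.
44 Hz and 100 Hz both map to 4 Hz.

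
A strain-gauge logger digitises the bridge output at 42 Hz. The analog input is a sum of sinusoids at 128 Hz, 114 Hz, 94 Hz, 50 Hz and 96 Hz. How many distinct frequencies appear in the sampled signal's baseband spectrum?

fs/2 = 21 Hz.
128 Hz mod fs = 2 Hz.
2 Hz ≤ fs/2 = 21 Hz, appears at 2 Hz.
114 Hz mod fs = 30 Hz.
30 Hz > fs/2 = 21 Hz, folds to fs − 30 Hz = 12 Hz.
94 Hz mod fs = 10 Hz.
10 Hz ≤ fs/2 = 21 Hz, appears at 10 Hz.
50 Hz mod fs = 8 Hz.
8 Hz ≤ fs/2 = 21 Hz, appears at 8 Hz.
96 Hz mod fs = 12 Hz.
12 Hz ≤ fs/2 = 21 Hz, appears at 12 Hz.
Distinct values: {2 Hz, 8 Hz, 10 Hz, 12 Hz} → 4.

4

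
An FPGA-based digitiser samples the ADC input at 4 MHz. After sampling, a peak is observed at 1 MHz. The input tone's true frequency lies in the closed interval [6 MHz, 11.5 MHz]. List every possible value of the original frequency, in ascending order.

7 MHz, 9 MHz, 11 MHz

Frequencies that alias to 1 MHz are k·fs ± 1 MHz for integer k ≥ 0.
k=0: 1 MHz.
k=1: 3 MHz, 5 MHz.
k=2: 7 MHz, 9 MHz.
k=3: 11 MHz, 13 MHz.
k=4: 15 MHz, 17 MHz.
Within [6 MHz, 11.5 MHz]: 7 MHz, 9 MHz, 11 MHz.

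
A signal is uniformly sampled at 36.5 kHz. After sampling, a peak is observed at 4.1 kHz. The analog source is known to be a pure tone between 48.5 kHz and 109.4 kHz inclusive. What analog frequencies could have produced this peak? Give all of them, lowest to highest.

68.9 kHz, 77.1 kHz, 105.4 kHz

Frequencies that alias to 4.1 kHz are k·fs ± 4.1 kHz for integer k ≥ 0.
k=0: 4.1 kHz.
k=1: 32.4 kHz, 40.6 kHz.
k=2: 68.9 kHz, 77.1 kHz.
k=3: 105.4 kHz, 113.6 kHz.
k=4: 141.9 kHz, 150.1 kHz.
Within [48.5 kHz, 109.4 kHz]: 68.9 kHz, 77.1 kHz, 105.4 kHz.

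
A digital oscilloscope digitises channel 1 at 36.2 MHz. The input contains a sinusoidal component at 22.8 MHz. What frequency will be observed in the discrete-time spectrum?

22.8 MHz > fs/2 = 18.1 MHz, folds to fs − 22.8 MHz = 13.4 MHz.

13.4 MHz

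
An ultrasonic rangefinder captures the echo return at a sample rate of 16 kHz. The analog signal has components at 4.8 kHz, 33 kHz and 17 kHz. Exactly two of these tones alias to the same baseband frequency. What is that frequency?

1 kHz

fs/2 = 8 kHz.
4.8 kHz ≤ fs/2 = 8 kHz, passes unchanged.
33 kHz mod fs = 1 kHz.
1 kHz ≤ fs/2 = 8 kHz, appears at 1 kHz.
17 kHz mod fs = 1 kHz.
1 kHz ≤ fs/2 = 8 kHz, appears at 1 kHz.
17 kHz and 33 kHz both map to 1 kHz.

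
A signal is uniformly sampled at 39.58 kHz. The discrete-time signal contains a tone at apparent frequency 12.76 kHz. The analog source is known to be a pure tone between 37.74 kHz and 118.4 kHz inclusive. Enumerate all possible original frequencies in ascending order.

52.34 kHz, 66.4 kHz, 91.92 kHz, 105.98 kHz

Frequencies that alias to 12.76 kHz are k·fs ± 12.76 kHz for integer k ≥ 0.
k=0: 12.76 kHz.
k=1: 26.82 kHz, 52.34 kHz.
k=2: 66.4 kHz, 91.92 kHz.
k=3: 105.98 kHz, 131.5 kHz.
k=4: 145.56 kHz, 171.08 kHz.
Within [37.74 kHz, 118.4 kHz]: 52.34 kHz, 66.4 kHz, 91.92 kHz, 105.98 kHz.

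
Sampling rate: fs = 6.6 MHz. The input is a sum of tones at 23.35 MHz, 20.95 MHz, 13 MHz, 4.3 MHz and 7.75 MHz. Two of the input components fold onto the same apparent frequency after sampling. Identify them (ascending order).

fs/2 = 3.3 MHz.
23.35 MHz mod fs = 3.55 MHz.
3.55 MHz > fs/2 = 3.3 MHz, folds to fs − 3.55 MHz = 3.05 MHz.
20.95 MHz mod fs = 1.15 MHz.
1.15 MHz ≤ fs/2 = 3.3 MHz, appears at 1.15 MHz.
13 MHz mod fs = 6.4 MHz.
6.4 MHz > fs/2 = 3.3 MHz, folds to fs − 6.4 MHz = 0.2 MHz.
4.3 MHz > fs/2 = 3.3 MHz, folds to fs − 4.3 MHz = 2.3 MHz.
7.75 MHz mod fs = 1.15 MHz.
1.15 MHz ≤ fs/2 = 3.3 MHz, appears at 1.15 MHz.
7.75 MHz and 20.95 MHz both map to 1.15 MHz.

7.75 MHz, 20.95 MHz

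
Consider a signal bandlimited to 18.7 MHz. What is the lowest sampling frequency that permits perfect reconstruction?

Nyquist rate = 2 × 18.7 MHz = 37.4 MHz.

37.4 MHz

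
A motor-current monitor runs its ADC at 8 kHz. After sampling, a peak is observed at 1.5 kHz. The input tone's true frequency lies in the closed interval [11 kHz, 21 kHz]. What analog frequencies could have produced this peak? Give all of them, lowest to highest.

14.5 kHz, 17.5 kHz

Frequencies that alias to 1.5 kHz are k·fs ± 1.5 kHz for integer k ≥ 0.
k=0: 1.5 kHz.
k=1: 6.5 kHz, 9.5 kHz.
k=2: 14.5 kHz, 17.5 kHz.
k=3: 22.5 kHz, 25.5 kHz.
Within [11 kHz, 21 kHz]: 14.5 kHz, 17.5 kHz.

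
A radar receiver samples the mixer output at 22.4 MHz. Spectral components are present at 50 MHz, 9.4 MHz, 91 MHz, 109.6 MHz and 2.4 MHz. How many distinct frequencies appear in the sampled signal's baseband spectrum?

fs/2 = 11.2 MHz.
50 MHz mod fs = 5.2 MHz.
5.2 MHz ≤ fs/2 = 11.2 MHz, appears at 5.2 MHz.
9.4 MHz ≤ fs/2 = 11.2 MHz, passes unchanged.
91 MHz mod fs = 1.4 MHz.
1.4 MHz ≤ fs/2 = 11.2 MHz, appears at 1.4 MHz.
109.6 MHz mod fs = 20 MHz.
20 MHz > fs/2 = 11.2 MHz, folds to fs − 20 MHz = 2.4 MHz.
2.4 MHz ≤ fs/2 = 11.2 MHz, passes unchanged.
Distinct values: {1.4 MHz, 2.4 MHz, 5.2 MHz, 9.4 MHz} → 4.

4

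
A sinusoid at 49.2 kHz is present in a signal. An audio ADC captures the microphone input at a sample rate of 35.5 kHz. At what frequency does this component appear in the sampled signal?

49.2 kHz mod fs = 13.7 kHz.
13.7 kHz ≤ fs/2 = 17.75 kHz, appears at 13.7 kHz.

13.7 kHz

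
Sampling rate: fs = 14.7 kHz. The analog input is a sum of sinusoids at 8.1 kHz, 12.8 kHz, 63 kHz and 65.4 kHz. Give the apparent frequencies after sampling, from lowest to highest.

1.9 kHz, 4.2 kHz, 6.6 kHz

fs/2 = 7.35 kHz.
8.1 kHz > fs/2 = 7.35 kHz, folds to fs − 8.1 kHz = 6.6 kHz.
12.8 kHz > fs/2 = 7.35 kHz, folds to fs − 12.8 kHz = 1.9 kHz.
63 kHz mod fs = 4.2 kHz.
4.2 kHz ≤ fs/2 = 7.35 kHz, appears at 4.2 kHz.
65.4 kHz mod fs = 6.6 kHz.
6.6 kHz ≤ fs/2 = 7.35 kHz, appears at 6.6 kHz.
Distinct values: {1.9 kHz, 4.2 kHz, 6.6 kHz}.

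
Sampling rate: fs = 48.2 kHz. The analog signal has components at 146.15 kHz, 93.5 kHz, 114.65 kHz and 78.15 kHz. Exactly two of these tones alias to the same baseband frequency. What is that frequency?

fs/2 = 24.1 kHz.
146.15 kHz mod fs = 1.55 kHz.
1.55 kHz ≤ fs/2 = 24.1 kHz, appears at 1.55 kHz.
93.5 kHz mod fs = 45.3 kHz.
45.3 kHz > fs/2 = 24.1 kHz, folds to fs − 45.3 kHz = 2.9 kHz.
114.65 kHz mod fs = 18.25 kHz.
18.25 kHz ≤ fs/2 = 24.1 kHz, appears at 18.25 kHz.
78.15 kHz mod fs = 29.95 kHz.
29.95 kHz > fs/2 = 24.1 kHz, folds to fs − 29.95 kHz = 18.25 kHz.
78.15 kHz and 114.65 kHz both map to 18.25 kHz.

18.25 kHz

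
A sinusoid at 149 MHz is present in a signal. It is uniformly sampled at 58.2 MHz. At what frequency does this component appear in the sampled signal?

149 MHz mod fs = 32.6 MHz.
32.6 MHz > fs/2 = 29.1 MHz, folds to fs − 32.6 MHz = 25.6 MHz.

25.6 MHz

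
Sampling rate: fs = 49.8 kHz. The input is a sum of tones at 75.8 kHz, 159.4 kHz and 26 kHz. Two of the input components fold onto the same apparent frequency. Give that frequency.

fs/2 = 24.9 kHz.
75.8 kHz mod fs = 26 kHz.
26 kHz > fs/2 = 24.9 kHz, folds to fs − 26 kHz = 23.8 kHz.
159.4 kHz mod fs = 10 kHz.
10 kHz ≤ fs/2 = 24.9 kHz, appears at 10 kHz.
26 kHz > fs/2 = 24.9 kHz, folds to fs − 26 kHz = 23.8 kHz.
26 kHz and 75.8 kHz both map to 23.8 kHz.

23.8 kHz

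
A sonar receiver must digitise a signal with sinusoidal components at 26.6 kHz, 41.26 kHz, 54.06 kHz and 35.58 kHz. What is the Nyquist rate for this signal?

108.12 kHz

Highest-frequency component: 54.06 kHz.
Nyquist rate = 2 × 54.06 kHz = 108.12 kHz.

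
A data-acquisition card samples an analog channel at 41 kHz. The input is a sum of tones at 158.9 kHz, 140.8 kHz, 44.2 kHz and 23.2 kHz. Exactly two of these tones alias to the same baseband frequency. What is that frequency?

fs/2 = 20.5 kHz.
158.9 kHz mod fs = 35.9 kHz.
35.9 kHz > fs/2 = 20.5 kHz, folds to fs − 35.9 kHz = 5.1 kHz.
140.8 kHz mod fs = 17.8 kHz.
17.8 kHz ≤ fs/2 = 20.5 kHz, appears at 17.8 kHz.
44.2 kHz mod fs = 3.2 kHz.
3.2 kHz ≤ fs/2 = 20.5 kHz, appears at 3.2 kHz.
23.2 kHz > fs/2 = 20.5 kHz, folds to fs − 23.2 kHz = 17.8 kHz.
23.2 kHz and 140.8 kHz both map to 17.8 kHz.

17.8 kHz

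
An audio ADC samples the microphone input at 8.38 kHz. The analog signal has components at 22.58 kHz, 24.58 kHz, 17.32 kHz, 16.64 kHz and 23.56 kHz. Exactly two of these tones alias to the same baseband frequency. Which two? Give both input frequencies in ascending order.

fs/2 = 4.19 kHz.
22.58 kHz mod fs = 5.82 kHz.
5.82 kHz > fs/2 = 4.19 kHz, folds to fs − 5.82 kHz = 2.56 kHz.
24.58 kHz mod fs = 7.82 kHz.
7.82 kHz > fs/2 = 4.19 kHz, folds to fs − 7.82 kHz = 0.56 kHz.
17.32 kHz mod fs = 0.56 kHz.
0.56 kHz ≤ fs/2 = 4.19 kHz, appears at 0.56 kHz.
16.64 kHz mod fs = 8.26 kHz.
8.26 kHz > fs/2 = 4.19 kHz, folds to fs − 8.26 kHz = 0.12 kHz.
23.56 kHz mod fs = 6.8 kHz.
6.8 kHz > fs/2 = 4.19 kHz, folds to fs − 6.8 kHz = 1.58 kHz.
17.32 kHz and 24.58 kHz both map to 0.56 kHz.

17.32 kHz, 24.58 kHz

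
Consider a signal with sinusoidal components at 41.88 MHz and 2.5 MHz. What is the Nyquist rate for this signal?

83.76 MHz

Highest-frequency component: 41.88 MHz.
Nyquist rate = 2 × 41.88 MHz = 83.76 MHz.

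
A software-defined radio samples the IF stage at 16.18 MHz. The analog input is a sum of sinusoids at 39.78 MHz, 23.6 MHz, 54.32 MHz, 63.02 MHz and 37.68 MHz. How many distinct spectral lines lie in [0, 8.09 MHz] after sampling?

fs/2 = 8.09 MHz.
39.78 MHz mod fs = 7.42 MHz.
7.42 MHz ≤ fs/2 = 8.09 MHz, appears at 7.42 MHz.
23.6 MHz mod fs = 7.42 MHz.
7.42 MHz ≤ fs/2 = 8.09 MHz, appears at 7.42 MHz.
54.32 MHz mod fs = 5.78 MHz.
5.78 MHz ≤ fs/2 = 8.09 MHz, appears at 5.78 MHz.
63.02 MHz mod fs = 14.48 MHz.
14.48 MHz > fs/2 = 8.09 MHz, folds to fs − 14.48 MHz = 1.7 MHz.
37.68 MHz mod fs = 5.32 MHz.
5.32 MHz ≤ fs/2 = 8.09 MHz, appears at 5.32 MHz.
Distinct values: {1.7 MHz, 5.32 MHz, 5.78 MHz, 7.42 MHz} → 4.

4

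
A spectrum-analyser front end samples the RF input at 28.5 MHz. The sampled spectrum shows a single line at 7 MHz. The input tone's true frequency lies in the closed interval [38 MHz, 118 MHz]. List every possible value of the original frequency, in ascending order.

50 MHz, 64 MHz, 78.5 MHz, 92.5 MHz, 107 MHz

Frequencies that alias to 7 MHz are k·fs ± 7 MHz for integer k ≥ 0.
k=0: 7 MHz.
k=1: 21.5 MHz, 35.5 MHz.
k=2: 50 MHz, 64 MHz.
k=3: 78.5 MHz, 92.5 MHz.
k=4: 107 MHz, 121 MHz.
k=5: 135.5 MHz, 149.5 MHz.
Within [38 MHz, 118 MHz]: 50 MHz, 64 MHz, 78.5 MHz, 92.5 MHz, 107 MHz.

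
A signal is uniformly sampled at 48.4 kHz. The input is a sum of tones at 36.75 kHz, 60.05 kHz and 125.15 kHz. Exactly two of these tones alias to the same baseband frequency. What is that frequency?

fs/2 = 24.2 kHz.
36.75 kHz > fs/2 = 24.2 kHz, folds to fs − 36.75 kHz = 11.65 kHz.
60.05 kHz mod fs = 11.65 kHz.
11.65 kHz ≤ fs/2 = 24.2 kHz, appears at 11.65 kHz.
125.15 kHz mod fs = 28.35 kHz.
28.35 kHz > fs/2 = 24.2 kHz, folds to fs − 28.35 kHz = 20.05 kHz.
36.75 kHz and 60.05 kHz both map to 11.65 kHz.

11.65 kHz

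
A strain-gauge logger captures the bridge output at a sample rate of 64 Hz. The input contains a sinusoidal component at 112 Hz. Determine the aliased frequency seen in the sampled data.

112 Hz mod fs = 48 Hz.
48 Hz > fs/2 = 32 Hz, folds to fs − 48 Hz = 16 Hz.

16 Hz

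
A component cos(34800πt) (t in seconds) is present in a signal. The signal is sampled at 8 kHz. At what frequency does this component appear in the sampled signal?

ω = 34800π rad/s → f = ω/(2π) = 17400 Hz = 17.4 kHz.
17.4 kHz mod fs = 1.4 kHz.
1.4 kHz ≤ fs/2 = 4 kHz, appears at 1.4 kHz.

1.4 kHz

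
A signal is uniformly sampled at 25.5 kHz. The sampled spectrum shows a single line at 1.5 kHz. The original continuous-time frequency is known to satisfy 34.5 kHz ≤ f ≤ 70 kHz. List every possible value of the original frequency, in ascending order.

49.5 kHz, 52.5 kHz

Frequencies that alias to 1.5 kHz are k·fs ± 1.5 kHz for integer k ≥ 0.
k=0: 1.5 kHz.
k=1: 24 kHz, 27 kHz.
k=2: 49.5 kHz, 52.5 kHz.
k=3: 75 kHz, 78 kHz.
Within [34.5 kHz, 70 kHz]: 49.5 kHz, 52.5 kHz.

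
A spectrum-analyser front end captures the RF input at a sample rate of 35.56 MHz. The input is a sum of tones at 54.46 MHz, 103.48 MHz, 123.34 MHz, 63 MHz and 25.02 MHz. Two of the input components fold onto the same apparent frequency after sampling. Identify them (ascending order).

fs/2 = 17.78 MHz.
54.46 MHz mod fs = 18.9 MHz.
18.9 MHz > fs/2 = 17.78 MHz, folds to fs − 18.9 MHz = 16.66 MHz.
103.48 MHz mod fs = 32.36 MHz.
32.36 MHz > fs/2 = 17.78 MHz, folds to fs − 32.36 MHz = 3.2 MHz.
123.34 MHz mod fs = 16.66 MHz.
16.66 MHz ≤ fs/2 = 17.78 MHz, appears at 16.66 MHz.
63 MHz mod fs = 27.44 MHz.
27.44 MHz > fs/2 = 17.78 MHz, folds to fs − 27.44 MHz = 8.12 MHz.
25.02 MHz > fs/2 = 17.78 MHz, folds to fs − 25.02 MHz = 10.54 MHz.
54.46 MHz and 123.34 MHz both map to 16.66 MHz.

54.46 MHz, 123.34 MHz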